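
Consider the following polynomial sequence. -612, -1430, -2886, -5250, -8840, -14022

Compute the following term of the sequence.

Δ: -818, -1456, -2364, -3590, -5182
Δ²: -638, -908, -1226, -1592
Δ³: -270, -318, -366
Δ⁴: -48, -48
Constant fourth difference = -48, so extend:
-366 − 48 = -414;  -1592 − 414 = -2006;  -5182 − 2006 = -7188;  -14022 − 7188 = -21210

-21210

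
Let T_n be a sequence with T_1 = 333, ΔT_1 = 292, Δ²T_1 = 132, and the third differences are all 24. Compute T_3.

Build the table forward from the leading diagonal:
Third differences: 24  24  24
Second differences: 132  156  180
First differences: 292  424  580
T: 333  625  1049

1049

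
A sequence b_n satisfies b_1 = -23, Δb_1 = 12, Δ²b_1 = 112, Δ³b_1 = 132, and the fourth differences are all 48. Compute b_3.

113

Build the table forward from the leading diagonal:
D4: 48  48  48
D3: 132  180  228
D2: 112  244  424
D1: 12  124  368
b: -23  -11  113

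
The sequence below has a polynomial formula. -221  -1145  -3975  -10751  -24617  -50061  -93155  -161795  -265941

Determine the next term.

-417857

D1: -924  -2830  -6776  -13866  -25444  -43094  -68640  -104146
D2: -1906  -3946  -7090  -11578  -17650  -25546  -35506
D3: -2040  -3144  -4488  -6072  -7896  -9960
D4: -1104  -1344  -1584  -1824  -2064
D5: -240  -240  -240  -240
The fifth differences are constant (-240).
-2064 − 240 = -2304;  -9960 − 2304 = -12264;  -35506 − 12264 = -47770;  -104146 − 47770 = -151916;  -265941 − 151916 = -417857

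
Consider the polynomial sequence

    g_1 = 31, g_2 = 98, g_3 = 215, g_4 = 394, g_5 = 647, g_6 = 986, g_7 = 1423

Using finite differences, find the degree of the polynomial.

Δ: 67, 117, 179, 253, 339, 437
Δ²: 50, 62, 74, 86, 98
Δ³: 12, 12, 12, 12
The third differences are constant, so the polynomial has degree 3.

3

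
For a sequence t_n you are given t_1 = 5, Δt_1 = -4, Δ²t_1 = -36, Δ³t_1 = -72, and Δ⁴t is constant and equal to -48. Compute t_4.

-187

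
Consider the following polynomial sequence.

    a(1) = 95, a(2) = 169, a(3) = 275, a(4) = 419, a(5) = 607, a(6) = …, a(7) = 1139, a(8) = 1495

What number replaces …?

845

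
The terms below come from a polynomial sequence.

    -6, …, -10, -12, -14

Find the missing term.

Using the last 3 terms:
Δ: -2  -2
Constant first difference = -2.
Extend backward: -10 + 2 = -8

-8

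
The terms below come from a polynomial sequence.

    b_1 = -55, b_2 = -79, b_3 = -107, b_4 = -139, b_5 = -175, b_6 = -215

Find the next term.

D1: -24, -28, -32, -36, -40
D2: -4, -4, -4, -4
The second differences are constant (-4).
-40 − 4 = -44;  -215 − 44 = -259

-259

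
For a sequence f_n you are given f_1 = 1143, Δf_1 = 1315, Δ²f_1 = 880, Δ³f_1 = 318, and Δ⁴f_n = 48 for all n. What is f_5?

13003

Build the table forward from the leading diagonal:
Δ⁴: 48, 48, 48, 48, 48
Δ³: 318, 366, 414, 462, 510
Δ²: 880, 1198, 1564, 1978, 2440
Δ: 1315, 2195, 3393, 4957, 6935
f: 1143, 2458, 4653, 8046, 13003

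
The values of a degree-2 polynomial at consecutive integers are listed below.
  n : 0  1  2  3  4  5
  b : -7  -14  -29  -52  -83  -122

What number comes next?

First differences: -7, -15, -23, -31, -39
Second differences: -8, -8, -8, -8
Second differences constant at -8.
-39 − 8 = -47;  -122 − 47 = -169

-169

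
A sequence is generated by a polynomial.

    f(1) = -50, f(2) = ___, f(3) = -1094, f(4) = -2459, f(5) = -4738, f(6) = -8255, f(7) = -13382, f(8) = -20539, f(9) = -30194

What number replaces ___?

Using the last 7 terms:
D1: -1365, -2279, -3517, -5127, -7157, -9655
D2: -914, -1238, -1610, -2030, -2498
D3: -324, -372, -420, -468
D4: -48, -48, -48
Constant fourth difference = -48.
Extend backward: -324 + 48 = -276;  -914 + 276 = -638;  -1365 + 638 = -727;  -1094 + 727 = -367

-367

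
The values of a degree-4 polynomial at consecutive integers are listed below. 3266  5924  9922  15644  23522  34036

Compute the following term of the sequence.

47714

D1: 2658  3998  5722  7878  10514
D2: 1340  1724  2156  2636
D3: 384  432  480
D4: 48  48
Fourth differences constant at 48.
480 + 48 = 528;  2636 + 528 = 3164;  10514 + 3164 = 13678;  34036 + 13678 = 47714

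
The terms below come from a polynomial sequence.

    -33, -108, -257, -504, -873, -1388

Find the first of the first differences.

Δ: -75, -149, -247, -369, -515
Δ²: -74, -98, -122, -146
Δ³: -24, -24, -24

-75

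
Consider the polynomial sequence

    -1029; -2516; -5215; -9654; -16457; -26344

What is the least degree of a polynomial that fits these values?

4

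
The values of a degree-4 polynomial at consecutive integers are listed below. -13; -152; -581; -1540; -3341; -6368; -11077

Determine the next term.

First differences: -139, -429, -959, -1801, -3027, -4709
Second differences: -290, -530, -842, -1226, -1682
Third differences: -240, -312, -384, -456
Fourth differences: -72, -72, -72
The fourth differences are constant (-72).
-456 − 72 = -528;  -1682 − 528 = -2210;  -4709 − 2210 = -6919;  -11077 − 6919 = -17996

-17996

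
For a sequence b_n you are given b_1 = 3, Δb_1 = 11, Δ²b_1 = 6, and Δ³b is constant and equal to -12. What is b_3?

31

Build the table forward from the leading diagonal:
D3: -12, -12, -12
D2: 6, -6, -18
D1: 11, 17, 11
b: 3, 14, 31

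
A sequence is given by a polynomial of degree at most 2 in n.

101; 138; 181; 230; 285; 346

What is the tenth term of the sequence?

650

D1: 37, 43, 49, 55, 61
D2: 6, 6, 6, 6
Constant second difference = 6, so extend:
61 + 6 = 67;  346 + 67 = 413
67 + 6 = 73;  413 + 73 = 486
73 + 6 = 79;  486 + 79 = 565
79 + 6 = 85;  565 + 85 = 650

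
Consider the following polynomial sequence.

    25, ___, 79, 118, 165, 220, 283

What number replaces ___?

Using the last 5 terms:
D1: 39, 47, 55, 63
D2: 8, 8, 8
Constant second difference = 8.
Extend backward: 39 − 8 = 31;  79 − 31 = 48

48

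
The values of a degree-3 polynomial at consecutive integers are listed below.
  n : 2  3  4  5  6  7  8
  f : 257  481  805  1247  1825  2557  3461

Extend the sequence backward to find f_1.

First differences: 224, 324, 442, 578, 732, 904
Second differences: 100, 118, 136, 154, 172
Third differences: 18, 18, 18, 18
The third differences are constant at 18.
Work back: 100 − 18 = 82;  224 − 82 = 142;  257 − 142 = 115

115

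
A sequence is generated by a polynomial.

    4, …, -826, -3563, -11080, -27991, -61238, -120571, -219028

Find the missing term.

-103

Using the last 7 terms:
D1: -2737, -7517, -16911, -33247, -59333, -98457
D2: -4780, -9394, -16336, -26086, -39124
D3: -4614, -6942, -9750, -13038
D4: -2328, -2808, -3288
D5: -480, -480
Constant fifth difference = -480.
Extend backward: -2328 + 480 = -1848;  -4614 + 1848 = -2766;  -4780 + 2766 = -2014;  -2737 + 2014 = -723;  -826 + 723 = -103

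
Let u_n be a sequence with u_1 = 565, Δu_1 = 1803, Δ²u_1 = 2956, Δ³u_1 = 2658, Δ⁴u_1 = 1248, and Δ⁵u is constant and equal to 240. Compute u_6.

Build the table forward from the leading diagonal:
Δ⁵: 240, 240, 240, 240, 240, 240
Δ⁴: 1248, 1488, 1728, 1968, 2208, 2448
Δ³: 2658, 3906, 5394, 7122, 9090, 11298
Δ²: 2956, 5614, 9520, 14914, 22036, 31126
Δ: 1803, 4759, 10373, 19893, 34807, 56843
u: 565, 2368, 7127, 17500, 37393, 72200

72200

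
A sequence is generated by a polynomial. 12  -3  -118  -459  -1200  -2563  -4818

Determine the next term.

-8283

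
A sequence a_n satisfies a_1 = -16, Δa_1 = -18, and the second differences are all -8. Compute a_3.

Build the table forward from the leading diagonal:
Δ²: -8, -8, -8
Δ: -18, -26, -34
a: -16, -34, -60

-60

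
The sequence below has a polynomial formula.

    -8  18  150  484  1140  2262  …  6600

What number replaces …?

4018

Using the first 6 terms:
First differences: 26  132  334  656  1122
Second differences: 106  202  322  466
Third differences: 96  120  144
Fourth differences: 24  24
Constant fourth difference = 24.
Extend forward: 144 + 24 = 168;  466 + 168 = 634;  1122 + 634 = 1756;  2262 + 1756 = 4018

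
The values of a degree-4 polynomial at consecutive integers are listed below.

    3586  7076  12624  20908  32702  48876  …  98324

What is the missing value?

Using the first 6 terms:
3490  5548  8284  11794  16174
2058  2736  3510  4380
678  774  870
96  96
Constant fourth difference = 96.
Extend forward: 870 + 96 = 966;  4380 + 966 = 5346;  16174 + 5346 = 21520;  48876 + 21520 = 70396

70396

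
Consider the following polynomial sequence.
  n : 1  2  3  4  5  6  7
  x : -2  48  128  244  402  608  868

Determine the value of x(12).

Δ: 50, 80, 116, 158, 206, 260
Δ²: 30, 36, 42, 48, 54
Δ³: 6, 6, 6, 6
The third differences are constant (6).
54 + 6 = 60;  260 + 60 = 320;  868 + 320 = 1188
60 + 6 = 66;  320 + 66 = 386;  1188 + 386 = 1574
66 + 6 = 72;  386 + 72 = 458;  1574 + 458 = 2032
72 + 6 = 78;  458 + 78 = 536;  2032 + 536 = 2568
78 + 6 = 84;  536 + 84 = 620;  2568 + 620 = 3188

3188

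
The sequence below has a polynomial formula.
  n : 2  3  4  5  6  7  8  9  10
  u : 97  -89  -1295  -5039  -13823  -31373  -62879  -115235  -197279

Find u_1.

-186  -1206  -3744  -8784  -17550  -31506  -52356  -82044
-1020  -2538  -5040  -8766  -13956  -20850  -29688
-1518  -2502  -3726  -5190  -6894  -8838
-984  -1224  -1464  -1704  -1944
-240  -240  -240  -240
The fifth differences are constant at -240.
Work back: -984 + 240 = -744;  -1518 + 744 = -774;  -1020 + 774 = -246;  -186 + 246 = 60;  97 − 60 = 37

37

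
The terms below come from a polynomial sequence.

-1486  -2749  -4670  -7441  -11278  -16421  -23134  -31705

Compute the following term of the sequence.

-42446

First differences: -1263, -1921, -2771, -3837, -5143, -6713, -8571
Second differences: -658, -850, -1066, -1306, -1570, -1858
Third differences: -192, -216, -240, -264, -288
Fourth differences: -24, -24, -24, -24
Constant fourth difference = -24, so extend:
-288 − 24 = -312;  -1858 − 312 = -2170;  -8571 − 2170 = -10741;  -31705 − 10741 = -42446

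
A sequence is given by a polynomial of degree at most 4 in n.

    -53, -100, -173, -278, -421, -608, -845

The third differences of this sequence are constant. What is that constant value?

-6

D1: -47, -73, -105, -143, -187, -237
D2: -26, -32, -38, -44, -50
D3: -6, -6, -6, -6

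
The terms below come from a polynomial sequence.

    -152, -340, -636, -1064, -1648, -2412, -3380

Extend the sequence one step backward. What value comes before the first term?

First differences: -188  -296  -428  -584  -764  -968
Second differences: -108  -132  -156  -180  -204
Third differences: -24  -24  -24  -24
The third differences are constant at -24.
Work back: -108 + 24 = -84;  -188 + 84 = -104;  -152 + 104 = -48

-48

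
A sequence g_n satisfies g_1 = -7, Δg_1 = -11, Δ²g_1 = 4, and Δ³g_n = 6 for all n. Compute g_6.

38

Build the table forward from the leading diagonal:
Δ³: 6, 6, 6, 6, 6, 6
Δ²: 4, 10, 16, 22, 28, 34
Δ: -11, -7, 3, 19, 41, 69
g: -7, -18, -25, -22, -3, 38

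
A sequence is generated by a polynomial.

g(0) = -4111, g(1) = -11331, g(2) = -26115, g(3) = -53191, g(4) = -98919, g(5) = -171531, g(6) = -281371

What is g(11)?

-1929111

First differences: -7220, -14784, -27076, -45728, -72612, -109840
Second differences: -7564, -12292, -18652, -26884, -37228
Third differences: -4728, -6360, -8232, -10344
Fourth differences: -1632, -1872, -2112
Fifth differences: -240, -240
Constant fifth difference = -240, so extend:
-2112 − 240 = -2352;  -10344 − 2352 = -12696;  -37228 − 12696 = -49924;  -109840 − 49924 = -159764;  -281371 − 159764 = -441135
-2352 − 240 = -2592;  -12696 − 2592 = -15288;  -49924 − 15288 = -65212;  -159764 − 65212 = -224976;  -441135 − 224976 = -666111
-2592 − 240 = -2832;  -15288 − 2832 = -18120;  -65212 − 18120 = -83332;  -224976 − 83332 = -308308;  -666111 − 308308 = -974419
-2832 − 240 = -3072;  -18120 − 3072 = -21192;  -83332 − 21192 = -104524;  -308308 − 104524 = -412832;  -974419 − 412832 = -1387251
-3072 − 240 = -3312;  -21192 − 3312 = -24504;  -104524 − 24504 = -129028;  -412832 − 129028 = -541860;  -1387251 − 541860 = -1929111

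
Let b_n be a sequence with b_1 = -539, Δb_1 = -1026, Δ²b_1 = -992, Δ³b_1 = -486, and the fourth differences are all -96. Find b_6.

Build the table forward from the leading diagonal:
Δ⁴: -96, -96, -96, -96, -96, -96
Δ³: -486, -582, -678, -774, -870, -966
Δ²: -992, -1478, -2060, -2738, -3512, -4382
Δ: -1026, -2018, -3496, -5556, -8294, -11806
b: -539, -1565, -3583, -7079, -12635, -20929

-20929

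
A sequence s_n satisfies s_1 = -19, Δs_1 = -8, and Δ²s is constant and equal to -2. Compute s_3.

Build the table forward from the leading diagonal:
Second differences: -2  -2  -2
First differences: -8  -10  -12
s: -19  -27  -37

-37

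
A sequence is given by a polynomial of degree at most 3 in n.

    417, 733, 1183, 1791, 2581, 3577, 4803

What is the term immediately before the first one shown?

211

316, 450, 608, 790, 996, 1226
134, 158, 182, 206, 230
24, 24, 24, 24
The third differences are constant at 24.
Work back: 134 − 24 = 110;  316 − 110 = 206;  417 − 206 = 211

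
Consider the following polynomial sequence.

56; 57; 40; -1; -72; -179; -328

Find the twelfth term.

1, -17, -41, -71, -107, -149
-18, -24, -30, -36, -42
-6, -6, -6, -6
The third differences are constant (-6).
-42 − 6 = -48;  -149 − 48 = -197;  -328 − 197 = -525
-48 − 6 = -54;  -197 − 54 = -251;  -525 − 251 = -776
-54 − 6 = -60;  -251 − 60 = -311;  -776 − 311 = -1087
-60 − 6 = -66;  -311 − 66 = -377;  -1087 − 377 = -1464
-66 − 6 = -72;  -377 − 72 = -449;  -1464 − 449 = -1913

-1913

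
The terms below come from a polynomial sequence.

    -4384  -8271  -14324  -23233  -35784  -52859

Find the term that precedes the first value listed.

-2069

First differences: -3887  -6053  -8909  -12551  -17075
Second differences: -2166  -2856  -3642  -4524
Third differences: -690  -786  -882
Fourth differences: -96  -96
The fourth differences are constant at -96.
Work back: -690 + 96 = -594;  -2166 + 594 = -1572;  -3887 + 1572 = -2315;  -4384 + 2315 = -2069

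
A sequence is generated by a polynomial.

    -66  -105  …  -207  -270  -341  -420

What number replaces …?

Using the last 4 terms:
First differences: -63  -71  -79
Second differences: -8  -8
Constant second difference = -8.
Extend backward: -63 + 8 = -55;  -207 + 55 = -152

-152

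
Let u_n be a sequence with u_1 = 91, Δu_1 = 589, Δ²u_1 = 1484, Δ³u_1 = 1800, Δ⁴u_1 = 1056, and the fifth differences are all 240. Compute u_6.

41396

Build the table forward from the leading diagonal:
D5: 240  240  240  240  240  240
D4: 1056  1296  1536  1776  2016  2256
D3: 1800  2856  4152  5688  7464  9480
D2: 1484  3284  6140  10292  15980  23444
D1: 589  2073  5357  11497  21789  37769
u: 91  680  2753  8110  19607  41396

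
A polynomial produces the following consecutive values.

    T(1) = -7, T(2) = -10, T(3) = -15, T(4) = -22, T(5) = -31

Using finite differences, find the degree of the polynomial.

-3, -5, -7, -9
-2, -2, -2
The second differences are constant, so the polynomial has degree 2.

2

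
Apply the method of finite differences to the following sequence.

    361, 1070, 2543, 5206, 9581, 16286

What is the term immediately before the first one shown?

First differences: 709  1473  2663  4375  6705
Second differences: 764  1190  1712  2330
Third differences: 426  522  618
Fourth differences: 96  96
The fourth differences are constant at 96.
Work back: 426 − 96 = 330;  764 − 330 = 434;  709 − 434 = 275;  361 − 275 = 86

86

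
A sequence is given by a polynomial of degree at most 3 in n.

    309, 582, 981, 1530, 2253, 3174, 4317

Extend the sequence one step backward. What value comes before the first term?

138

273  399  549  723  921  1143
126  150  174  198  222
24  24  24  24
The third differences are constant at 24.
Work back: 126 − 24 = 102;  273 − 102 = 171;  309 − 171 = 138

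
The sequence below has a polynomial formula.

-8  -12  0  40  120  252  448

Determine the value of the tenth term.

Δ: -4 , 12 , 40 , 80 , 132 , 196
Δ²: 16 , 28 , 40 , 52 , 64
Δ³: 12 , 12 , 12 , 12
Third differences constant at 12.
64 + 12 = 76;  196 + 76 = 272;  448 + 272 = 720
76 + 12 = 88;  272 + 88 = 360;  720 + 360 = 1080
88 + 12 = 100;  360 + 100 = 460;  1080 + 460 = 1540

1540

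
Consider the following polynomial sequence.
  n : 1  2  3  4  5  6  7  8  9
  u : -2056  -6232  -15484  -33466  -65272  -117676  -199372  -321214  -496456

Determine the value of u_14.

-2835796

Δ: -4176 , -9252 , -17982 , -31806 , -52404 , -81696 , -121842 , -175242
Δ²: -5076 , -8730 , -13824 , -20598 , -29292 , -40146 , -53400
Δ³: -3654 , -5094 , -6774 , -8694 , -10854 , -13254
Δ⁴: -1440 , -1680 , -1920 , -2160 , -2400
Δ⁵: -240 , -240 , -240 , -240
The fifth differences are constant (-240).
-2400 − 240 = -2640;  -13254 − 2640 = -15894;  -53400 − 15894 = -69294;  -175242 − 69294 = -244536;  -496456 − 244536 = -740992
-2640 − 240 = -2880;  -15894 − 2880 = -18774;  -69294 − 18774 = -88068;  -244536 − 88068 = -332604;  -740992 − 332604 = -1073596
-2880 − 240 = -3120;  -18774 − 3120 = -21894;  -88068 − 21894 = -109962;  -332604 − 109962 = -442566;  -1073596 − 442566 = -1516162
-3120 − 240 = -3360;  -21894 − 3360 = -25254;  -109962 − 25254 = -135216;  -442566 − 135216 = -577782;  -1516162 − 577782 = -2093944
-3360 − 240 = -3600;  -25254 − 3600 = -28854;  -135216 − 28854 = -164070;  -577782 − 164070 = -741852;  -2093944 − 741852 = -2835796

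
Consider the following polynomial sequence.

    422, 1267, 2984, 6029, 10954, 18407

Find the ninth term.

First differences: 845, 1717, 3045, 4925, 7453
Second differences: 872, 1328, 1880, 2528
Third differences: 456, 552, 648
Fourth differences: 96, 96
Constant fourth difference = 96, so extend:
648 + 96 = 744;  2528 + 744 = 3272;  7453 + 3272 = 10725;  18407 + 10725 = 29132
744 + 96 = 840;  3272 + 840 = 4112;  10725 + 4112 = 14837;  29132 + 14837 = 43969
840 + 96 = 936;  4112 + 936 = 5048;  14837 + 5048 = 19885;  43969 + 19885 = 63854

63854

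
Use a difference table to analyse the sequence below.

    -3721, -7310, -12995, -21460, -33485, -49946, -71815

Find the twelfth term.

-3589  -5685  -8465  -12025  -16461  -21869
-2096  -2780  -3560  -4436  -5408
-684  -780  -876  -972
-96  -96  -96
Constant fourth difference = -96, so extend:
-972 − 96 = -1068;  -5408 − 1068 = -6476;  -21869 − 6476 = -28345;  -71815 − 28345 = -100160
-1068 − 96 = -1164;  -6476 − 1164 = -7640;  -28345 − 7640 = -35985;  -100160 − 35985 = -136145
-1164 − 96 = -1260;  -7640 − 1260 = -8900;  -35985 − 8900 = -44885;  -136145 − 44885 = -181030
-1260 − 96 = -1356;  -8900 − 1356 = -10256;  -44885 − 10256 = -55141;  -181030 − 55141 = -236171
-1356 − 96 = -1452;  -10256 − 1452 = -11708;  -55141 − 11708 = -66849;  -236171 − 66849 = -303020

-303020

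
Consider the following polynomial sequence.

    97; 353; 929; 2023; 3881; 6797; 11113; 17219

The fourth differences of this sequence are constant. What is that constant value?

48

D1: 256, 576, 1094, 1858, 2916, 4316, 6106
D2: 320, 518, 764, 1058, 1400, 1790
D3: 198, 246, 294, 342, 390
D4: 48, 48, 48, 48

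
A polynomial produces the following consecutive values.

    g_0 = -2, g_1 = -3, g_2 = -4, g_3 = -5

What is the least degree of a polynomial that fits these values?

1

First differences: -1, -1, -1
The first differences are constant, so the polynomial has degree 1.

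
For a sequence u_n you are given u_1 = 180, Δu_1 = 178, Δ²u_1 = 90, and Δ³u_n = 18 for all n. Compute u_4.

Build the table forward from the leading diagonal:
Third differences: 18, 18, 18, 18
Second differences: 90, 108, 126, 144
First differences: 178, 268, 376, 502
u: 180, 358, 626, 1002

1002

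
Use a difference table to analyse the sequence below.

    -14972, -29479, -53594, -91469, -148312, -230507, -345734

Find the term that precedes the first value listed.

-6857

D1: -14507  -24115  -37875  -56843  -82195  -115227
D2: -9608  -13760  -18968  -25352  -33032
D3: -4152  -5208  -6384  -7680
D4: -1056  -1176  -1296
D5: -120  -120
The fifth differences are constant at -120.
Work back: -1056 + 120 = -936;  -4152 + 936 = -3216;  -9608 + 3216 = -6392;  -14507 + 6392 = -8115;  -14972 + 8115 = -6857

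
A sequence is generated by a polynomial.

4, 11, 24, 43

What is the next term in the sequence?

7  13  19
6  6
Second differences constant at 6.
19 + 6 = 25;  43 + 25 = 68

68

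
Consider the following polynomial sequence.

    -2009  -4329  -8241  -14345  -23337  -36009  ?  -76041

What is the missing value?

Using the first 6 terms:
-2320, -3912, -6104, -8992, -12672
-1592, -2192, -2888, -3680
-600, -696, -792
-96, -96
Constant fourth difference = -96.
Extend forward: -792 − 96 = -888;  -3680 − 888 = -4568;  -12672 − 4568 = -17240;  -36009 − 17240 = -53249

-53249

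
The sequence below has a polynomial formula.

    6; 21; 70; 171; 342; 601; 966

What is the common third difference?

First differences: 15, 49, 101, 171, 259, 365
Second differences: 34, 52, 70, 88, 106
Third differences: 18, 18, 18, 18

18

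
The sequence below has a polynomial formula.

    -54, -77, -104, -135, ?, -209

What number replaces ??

-170

Using the first 4 terms:
Δ: -23, -27, -31
Δ²: -4, -4
Constant second difference = -4.
Extend forward: -31 − 4 = -35;  -135 − 35 = -170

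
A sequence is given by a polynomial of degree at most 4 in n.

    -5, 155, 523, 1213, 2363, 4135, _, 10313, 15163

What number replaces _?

6715

Using the first 6 terms:
First differences: 160, 368, 690, 1150, 1772
Second differences: 208, 322, 460, 622
Third differences: 114, 138, 162
Fourth differences: 24, 24
Constant fourth difference = 24.
Extend forward: 162 + 24 = 186;  622 + 186 = 808;  1772 + 808 = 2580;  4135 + 2580 = 6715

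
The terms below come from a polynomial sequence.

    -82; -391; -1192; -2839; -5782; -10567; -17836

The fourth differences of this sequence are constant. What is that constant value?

-96

Δ: -309, -801, -1647, -2943, -4785, -7269
Δ²: -492, -846, -1296, -1842, -2484
Δ³: -354, -450, -546, -642
Δ⁴: -96, -96, -96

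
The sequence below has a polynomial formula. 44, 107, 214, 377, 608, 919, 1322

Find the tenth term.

First differences: 63  107  163  231  311  403
Second differences: 44  56  68  80  92
Third differences: 12  12  12  12
Third differences constant at 12.
92 + 12 = 104;  403 + 104 = 507;  1322 + 507 = 1829
104 + 12 = 116;  507 + 116 = 623;  1829 + 623 = 2452
116 + 12 = 128;  623 + 128 = 751;  2452 + 751 = 3203

3203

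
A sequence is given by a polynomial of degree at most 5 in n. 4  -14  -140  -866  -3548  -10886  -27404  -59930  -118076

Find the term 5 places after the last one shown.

-18 , -126 , -726 , -2682 , -7338 , -16518 , -32526 , -58146
-108 , -600 , -1956 , -4656 , -9180 , -16008 , -25620
-492 , -1356 , -2700 , -4524 , -6828 , -9612
-864 , -1344 , -1824 , -2304 , -2784
-480 , -480 , -480 , -480
Fifth differences constant at -480.
-2784 − 480 = -3264;  -9612 − 3264 = -12876;  -25620 − 12876 = -38496;  -58146 − 38496 = -96642;  -118076 − 96642 = -214718
-3264 − 480 = -3744;  -12876 − 3744 = -16620;  -38496 − 16620 = -55116;  -96642 − 55116 = -151758;  -214718 − 151758 = -366476
-3744 − 480 = -4224;  -16620 − 4224 = -20844;  -55116 − 20844 = -75960;  -151758 − 75960 = -227718;  -366476 − 227718 = -594194
-4224 − 480 = -4704;  -20844 − 4704 = -25548;  -75960 − 25548 = -101508;  -227718 − 101508 = -329226;  -594194 − 329226 = -923420
-4704 − 480 = -5184;  -25548 − 5184 = -30732;  -101508 − 30732 = -132240;  -329226 − 132240 = -461466;  -923420 − 461466 = -1384886

-1384886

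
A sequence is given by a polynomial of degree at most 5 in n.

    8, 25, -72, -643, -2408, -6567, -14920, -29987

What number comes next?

-55128

17, -97, -571, -1765, -4159, -8353, -15067
-114, -474, -1194, -2394, -4194, -6714
-360, -720, -1200, -1800, -2520
-360, -480, -600, -720
-120, -120, -120
Fifth differences constant at -120.
-720 − 120 = -840;  -2520 − 840 = -3360;  -6714 − 3360 = -10074;  -15067 − 10074 = -25141;  -29987 − 25141 = -55128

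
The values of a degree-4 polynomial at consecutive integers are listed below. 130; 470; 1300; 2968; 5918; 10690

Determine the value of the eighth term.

Δ: 340 , 830 , 1668 , 2950 , 4772
Δ²: 490 , 838 , 1282 , 1822
Δ³: 348 , 444 , 540
Δ⁴: 96 , 96
Fourth differences constant at 96.
540 + 96 = 636;  1822 + 636 = 2458;  4772 + 2458 = 7230;  10690 + 7230 = 17920
636 + 96 = 732;  2458 + 732 = 3190;  7230 + 3190 = 10420;  17920 + 10420 = 28340

28340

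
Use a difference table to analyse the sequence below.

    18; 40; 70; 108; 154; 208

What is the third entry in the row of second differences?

8

D1: 22, 30, 38, 46, 54
D2: 8, 8, 8, 8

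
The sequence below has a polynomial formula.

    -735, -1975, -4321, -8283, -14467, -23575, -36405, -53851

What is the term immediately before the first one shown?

-187

-1240  -2346  -3962  -6184  -9108  -12830  -17446
-1106  -1616  -2222  -2924  -3722  -4616
-510  -606  -702  -798  -894
-96  -96  -96  -96
The fourth differences are constant at -96.
Work back: -510 + 96 = -414;  -1106 + 414 = -692;  -1240 + 692 = -548;  -735 + 548 = -187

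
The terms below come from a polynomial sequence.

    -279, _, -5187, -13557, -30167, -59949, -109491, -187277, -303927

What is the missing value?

-1541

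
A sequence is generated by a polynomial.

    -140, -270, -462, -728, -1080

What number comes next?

-1530

D1: -130 , -192 , -266 , -352
D2: -62 , -74 , -86
D3: -12 , -12
Third differences constant at -12.
-86 − 12 = -98;  -352 − 98 = -450;  -1080 − 450 = -1530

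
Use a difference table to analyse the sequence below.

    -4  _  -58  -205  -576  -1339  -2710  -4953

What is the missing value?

Using the last 6 terms:
-147  -371  -763  -1371  -2243
-224  -392  -608  -872
-168  -216  -264
-48  -48
Constant fourth difference = -48.
Extend backward: -168 + 48 = -120;  -224 + 120 = -104;  -147 + 104 = -43;  -58 + 43 = -15

-15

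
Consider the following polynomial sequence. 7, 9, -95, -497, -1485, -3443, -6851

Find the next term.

-12285

D1: 2  -104  -402  -988  -1958  -3408
D2: -106  -298  -586  -970  -1450
D3: -192  -288  -384  -480
D4: -96  -96  -96
Constant fourth difference = -96, so extend:
-480 − 96 = -576;  -1450 − 576 = -2026;  -3408 − 2026 = -5434;  -6851 − 5434 = -12285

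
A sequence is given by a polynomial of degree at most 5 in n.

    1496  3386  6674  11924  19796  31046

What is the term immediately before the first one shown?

D1: 1890  3288  5250  7872  11250
D2: 1398  1962  2622  3378
D3: 564  660  756
D4: 96  96
The fourth differences are constant at 96.
Work back: 564 − 96 = 468;  1398 − 468 = 930;  1890 − 930 = 960;  1496 − 960 = 536

536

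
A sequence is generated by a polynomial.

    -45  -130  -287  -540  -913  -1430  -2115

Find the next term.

-2992

-85, -157, -253, -373, -517, -685
-72, -96, -120, -144, -168
-24, -24, -24, -24
The third differences are constant (-24).
-168 − 24 = -192;  -685 − 192 = -877;  -2115 − 877 = -2992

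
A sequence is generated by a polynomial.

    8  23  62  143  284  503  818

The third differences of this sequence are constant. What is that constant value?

Δ: 15, 39, 81, 141, 219, 315
Δ²: 24, 42, 60, 78, 96
Δ³: 18, 18, 18, 18

18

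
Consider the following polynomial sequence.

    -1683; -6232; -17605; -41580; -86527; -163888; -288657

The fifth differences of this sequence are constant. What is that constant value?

D1: -4549, -11373, -23975, -44947, -77361, -124769
D2: -6824, -12602, -20972, -32414, -47408
D3: -5778, -8370, -11442, -14994
D4: -2592, -3072, -3552
D5: -480, -480

-480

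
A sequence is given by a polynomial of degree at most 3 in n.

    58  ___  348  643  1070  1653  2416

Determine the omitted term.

Using the last 5 terms:
295, 427, 583, 763
132, 156, 180
24, 24
Constant third difference = 24.
Extend backward: 132 − 24 = 108;  295 − 108 = 187;  348 − 187 = 161

161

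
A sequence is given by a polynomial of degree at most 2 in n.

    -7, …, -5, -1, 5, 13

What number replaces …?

-7

Using the last 4 terms:
First differences: 4, 6, 8
Second differences: 2, 2
Constant second difference = 2.
Extend backward: 4 − 2 = 2;  -5 − 2 = -7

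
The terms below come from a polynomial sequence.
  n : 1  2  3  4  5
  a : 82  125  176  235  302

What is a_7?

460

D1: 43  51  59  67
D2: 8  8  8
The second differences are constant (8).
67 + 8 = 75;  302 + 75 = 377
75 + 8 = 83;  377 + 83 = 460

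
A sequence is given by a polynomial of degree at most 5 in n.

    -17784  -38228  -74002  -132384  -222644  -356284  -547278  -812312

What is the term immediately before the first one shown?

Δ: -20444, -35774, -58382, -90260, -133640, -190994, -265034
Δ²: -15330, -22608, -31878, -43380, -57354, -74040
Δ³: -7278, -9270, -11502, -13974, -16686
Δ⁴: -1992, -2232, -2472, -2712
Δ⁵: -240, -240, -240
The fifth differences are constant at -240.
Work back: -1992 + 240 = -1752;  -7278 + 1752 = -5526;  -15330 + 5526 = -9804;  -20444 + 9804 = -10640;  -17784 + 10640 = -7144

-7144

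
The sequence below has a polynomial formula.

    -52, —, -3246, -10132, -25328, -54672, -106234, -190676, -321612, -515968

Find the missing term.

-704

Using the last 8 terms:
D1: -6886, -15196, -29344, -51562, -84442, -130936, -194356
D2: -8310, -14148, -22218, -32880, -46494, -63420
D3: -5838, -8070, -10662, -13614, -16926
D4: -2232, -2592, -2952, -3312
D5: -360, -360, -360
Constant fifth difference = -360.
Extend backward: -2232 + 360 = -1872;  -5838 + 1872 = -3966;  -8310 + 3966 = -4344;  -6886 + 4344 = -2542;  -3246 + 2542 = -704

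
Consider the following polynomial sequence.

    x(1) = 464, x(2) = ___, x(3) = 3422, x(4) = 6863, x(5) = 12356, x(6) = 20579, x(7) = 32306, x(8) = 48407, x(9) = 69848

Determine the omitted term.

Using the last 7 terms:
3441  5493  8223  11727  16101  21441
2052  2730  3504  4374  5340
678  774  870  966
96  96  96
Constant fourth difference = 96.
Extend backward: 678 − 96 = 582;  2052 − 582 = 1470;  3441 − 1470 = 1971;  3422 − 1971 = 1451

1451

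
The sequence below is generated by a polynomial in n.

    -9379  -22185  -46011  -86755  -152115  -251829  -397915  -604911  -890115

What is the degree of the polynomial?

D1: -12806, -23826, -40744, -65360, -99714, -146086, -206996, -285204
D2: -11020, -16918, -24616, -34354, -46372, -60910, -78208
D3: -5898, -7698, -9738, -12018, -14538, -17298
D4: -1800, -2040, -2280, -2520, -2760
D5: -240, -240, -240, -240
The fifth differences are constant, so the polynomial has degree 5.

5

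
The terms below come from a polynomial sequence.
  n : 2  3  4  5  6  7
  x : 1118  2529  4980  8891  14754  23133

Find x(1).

399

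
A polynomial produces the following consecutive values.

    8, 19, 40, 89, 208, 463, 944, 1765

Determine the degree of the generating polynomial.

4

First differences: 11, 21, 49, 119, 255, 481, 821
Second differences: 10, 28, 70, 136, 226, 340
Third differences: 18, 42, 66, 90, 114
Fourth differences: 24, 24, 24, 24
The fourth differences are constant, so the polynomial has degree 4.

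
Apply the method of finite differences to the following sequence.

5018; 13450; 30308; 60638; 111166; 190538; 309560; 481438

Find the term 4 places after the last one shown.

Δ: 8432, 16858, 30330, 50528, 79372, 119022, 171878
Δ²: 8426, 13472, 20198, 28844, 39650, 52856
Δ³: 5046, 6726, 8646, 10806, 13206
Δ⁴: 1680, 1920, 2160, 2400
Δ⁵: 240, 240, 240
Constant fifth difference = 240, so extend:
2400 + 240 = 2640;  13206 + 2640 = 15846;  52856 + 15846 = 68702;  171878 + 68702 = 240580;  481438 + 240580 = 722018
2640 + 240 = 2880;  15846 + 2880 = 18726;  68702 + 18726 = 87428;  240580 + 87428 = 328008;  722018 + 328008 = 1050026
2880 + 240 = 3120;  18726 + 3120 = 21846;  87428 + 21846 = 109274;  328008 + 109274 = 437282;  1050026 + 437282 = 1487308
3120 + 240 = 3360;  21846 + 3360 = 25206;  109274 + 25206 = 134480;  437282 + 134480 = 571762;  1487308 + 571762 = 2059070

2059070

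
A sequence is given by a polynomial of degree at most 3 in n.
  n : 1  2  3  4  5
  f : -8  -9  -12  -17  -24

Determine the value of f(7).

-44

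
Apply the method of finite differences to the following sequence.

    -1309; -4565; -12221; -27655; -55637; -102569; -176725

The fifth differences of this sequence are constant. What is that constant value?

-240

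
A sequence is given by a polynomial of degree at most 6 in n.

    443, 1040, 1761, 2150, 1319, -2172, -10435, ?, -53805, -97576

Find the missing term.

-26374

Using the first 7 terms:
597, 721, 389, -831, -3491, -8263
124, -332, -1220, -2660, -4772
-456, -888, -1440, -2112
-432, -552, -672
-120, -120
Constant fifth difference = -120.
Extend forward: -672 − 120 = -792;  -2112 − 792 = -2904;  -4772 − 2904 = -7676;  -8263 − 7676 = -15939;  -10435 − 15939 = -26374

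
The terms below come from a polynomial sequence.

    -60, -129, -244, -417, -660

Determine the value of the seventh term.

First differences: -69  -115  -173  -243
Second differences: -46  -58  -70
Third differences: -12  -12
The third differences are constant (-12).
-70 − 12 = -82;  -243 − 82 = -325;  -660 − 325 = -985
-82 − 12 = -94;  -325 − 94 = -419;  -985 − 419 = -1404

-1404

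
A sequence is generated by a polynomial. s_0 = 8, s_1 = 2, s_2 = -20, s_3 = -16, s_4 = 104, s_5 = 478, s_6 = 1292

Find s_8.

Δ: -6, -22, 4, 120, 374, 814
Δ²: -16, 26, 116, 254, 440
Δ³: 42, 90, 138, 186
Δ⁴: 48, 48, 48
Constant fourth difference = 48, so extend:
186 + 48 = 234;  440 + 234 = 674;  814 + 674 = 1488;  1292 + 1488 = 2780
234 + 48 = 282;  674 + 282 = 956;  1488 + 956 = 2444;  2780 + 2444 = 5224

5224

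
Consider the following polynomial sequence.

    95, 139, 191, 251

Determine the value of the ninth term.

Δ: 44, 52, 60
Δ²: 8, 8
The second differences are constant (8).
60 + 8 = 68;  251 + 68 = 319
68 + 8 = 76;  319 + 76 = 395
76 + 8 = 84;  395 + 84 = 479
84 + 8 = 92;  479 + 92 = 571
92 + 8 = 100;  571 + 100 = 671

671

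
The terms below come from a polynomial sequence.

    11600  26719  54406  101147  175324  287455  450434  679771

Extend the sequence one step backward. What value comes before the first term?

15119  27687  46741  74177  112131  162979  229337
12568  19054  27436  37954  50848  66358
6486  8382  10518  12894  15510
1896  2136  2376  2616
240  240  240
The fifth differences are constant at 240.
Work back: 1896 − 240 = 1656;  6486 − 1656 = 4830;  12568 − 4830 = 7738;  15119 − 7738 = 7381;  11600 − 7381 = 4219

4219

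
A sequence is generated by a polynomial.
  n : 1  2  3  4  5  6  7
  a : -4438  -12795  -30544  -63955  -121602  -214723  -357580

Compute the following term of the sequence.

D1: -8357 , -17749 , -33411 , -57647 , -93121 , -142857
D2: -9392 , -15662 , -24236 , -35474 , -49736
D3: -6270 , -8574 , -11238 , -14262
D4: -2304 , -2664 , -3024
D5: -360 , -360
The fifth differences are constant (-360).
-3024 − 360 = -3384;  -14262 − 3384 = -17646;  -49736 − 17646 = -67382;  -142857 − 67382 = -210239;  -357580 − 210239 = -567819

-567819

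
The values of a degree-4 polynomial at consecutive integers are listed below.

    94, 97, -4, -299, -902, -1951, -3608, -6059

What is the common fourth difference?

D1: 3, -101, -295, -603, -1049, -1657, -2451
D2: -104, -194, -308, -446, -608, -794
D3: -90, -114, -138, -162, -186
D4: -24, -24, -24, -24

-24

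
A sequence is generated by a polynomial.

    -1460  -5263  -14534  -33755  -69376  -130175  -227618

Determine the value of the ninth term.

-593900

Δ: -3803, -9271, -19221, -35621, -60799, -97443
Δ²: -5468, -9950, -16400, -25178, -36644
Δ³: -4482, -6450, -8778, -11466
Δ⁴: -1968, -2328, -2688
Δ⁵: -360, -360
Fifth differences constant at -360.
-2688 − 360 = -3048;  -11466 − 3048 = -14514;  -36644 − 14514 = -51158;  -97443 − 51158 = -148601;  -227618 − 148601 = -376219
-3048 − 360 = -3408;  -14514 − 3408 = -17922;  -51158 − 17922 = -69080;  -148601 − 69080 = -217681;  -376219 − 217681 = -593900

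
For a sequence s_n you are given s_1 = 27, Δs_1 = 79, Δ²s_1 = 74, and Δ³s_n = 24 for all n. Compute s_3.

Build the table forward from the leading diagonal:
Third differences: 24, 24, 24
Second differences: 74, 98, 122
First differences: 79, 153, 251
s: 27, 106, 259

259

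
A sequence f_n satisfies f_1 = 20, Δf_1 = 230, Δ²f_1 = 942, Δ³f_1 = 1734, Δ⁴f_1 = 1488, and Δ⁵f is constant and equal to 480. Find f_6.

Build the table forward from the leading diagonal:
Δ⁵: 480, 480, 480, 480, 480, 480
Δ⁴: 1488, 1968, 2448, 2928, 3408, 3888
Δ³: 1734, 3222, 5190, 7638, 10566, 13974
Δ²: 942, 2676, 5898, 11088, 18726, 29292
Δ: 230, 1172, 3848, 9746, 20834, 39560
f: 20, 250, 1422, 5270, 15016, 35850

35850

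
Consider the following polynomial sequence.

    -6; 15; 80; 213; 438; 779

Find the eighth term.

1905

21  65  133  225  341
44  68  92  116
24  24  24
The third differences are constant (24).
116 + 24 = 140;  341 + 140 = 481;  779 + 481 = 1260
140 + 24 = 164;  481 + 164 = 645;  1260 + 645 = 1905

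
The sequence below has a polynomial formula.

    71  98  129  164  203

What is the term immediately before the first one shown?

48

First differences: 27, 31, 35, 39
Second differences: 4, 4, 4
The second differences are constant at 4.
Work back: 27 − 4 = 23;  71 − 23 = 48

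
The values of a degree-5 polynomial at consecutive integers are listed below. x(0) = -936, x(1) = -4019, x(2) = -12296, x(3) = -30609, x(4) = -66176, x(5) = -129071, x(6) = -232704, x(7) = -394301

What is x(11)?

-2125289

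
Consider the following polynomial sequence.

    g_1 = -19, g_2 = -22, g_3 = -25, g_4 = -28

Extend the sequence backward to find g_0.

-3, -3, -3
The first differences are constant at -3.
Work back: -19 + 3 = -16

-16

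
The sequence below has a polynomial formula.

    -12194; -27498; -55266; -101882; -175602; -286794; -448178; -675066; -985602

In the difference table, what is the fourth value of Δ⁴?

-2592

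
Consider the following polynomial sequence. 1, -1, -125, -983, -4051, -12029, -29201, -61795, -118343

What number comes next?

D1: -2, -124, -858, -3068, -7978, -17172, -32594, -56548
D2: -122, -734, -2210, -4910, -9194, -15422, -23954
D3: -612, -1476, -2700, -4284, -6228, -8532
D4: -864, -1224, -1584, -1944, -2304
D5: -360, -360, -360, -360
Fifth differences constant at -360.
-2304 − 360 = -2664;  -8532 − 2664 = -11196;  -23954 − 11196 = -35150;  -56548 − 35150 = -91698;  -118343 − 91698 = -210041

-210041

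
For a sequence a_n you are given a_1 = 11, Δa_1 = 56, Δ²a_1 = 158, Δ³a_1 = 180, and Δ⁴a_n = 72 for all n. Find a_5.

1975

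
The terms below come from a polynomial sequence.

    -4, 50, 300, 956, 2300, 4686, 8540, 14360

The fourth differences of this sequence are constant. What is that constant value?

First differences: 54, 250, 656, 1344, 2386, 3854, 5820
Second differences: 196, 406, 688, 1042, 1468, 1966
Third differences: 210, 282, 354, 426, 498
Fourth differences: 72, 72, 72, 72

72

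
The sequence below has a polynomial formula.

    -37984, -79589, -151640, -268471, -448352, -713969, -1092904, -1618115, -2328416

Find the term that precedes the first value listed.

-15947

-41605, -72051, -116831, -179881, -265617, -378935, -525211, -710301
-30446, -44780, -63050, -85736, -113318, -146276, -185090
-14334, -18270, -22686, -27582, -32958, -38814
-3936, -4416, -4896, -5376, -5856
-480, -480, -480, -480
The fifth differences are constant at -480.
Work back: -3936 + 480 = -3456;  -14334 + 3456 = -10878;  -30446 + 10878 = -19568;  -41605 + 19568 = -22037;  -37984 + 22037 = -15947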